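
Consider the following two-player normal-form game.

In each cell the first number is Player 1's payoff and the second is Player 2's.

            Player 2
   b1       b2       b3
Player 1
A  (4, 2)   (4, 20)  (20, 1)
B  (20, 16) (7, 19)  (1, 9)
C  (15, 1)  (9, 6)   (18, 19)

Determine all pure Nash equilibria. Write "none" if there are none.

This game has no pure Nash equilibrium.

Player 1 against b1: payoffs 4, 20, 15 → best response B.
Player 1 against b2: payoffs 4, 7, 9 → best response C.
Player 1 against b3: payoffs 20, 1, 18 → best response A.
Player 2 against A: payoffs 2, 20, 1 → best response b2.
Player 2 against B: payoffs 16, 19, 9 → best response b2.
Player 2 against C: payoffs 1, 6, 19 → best response b3.
No profile is a mutual best response for all players.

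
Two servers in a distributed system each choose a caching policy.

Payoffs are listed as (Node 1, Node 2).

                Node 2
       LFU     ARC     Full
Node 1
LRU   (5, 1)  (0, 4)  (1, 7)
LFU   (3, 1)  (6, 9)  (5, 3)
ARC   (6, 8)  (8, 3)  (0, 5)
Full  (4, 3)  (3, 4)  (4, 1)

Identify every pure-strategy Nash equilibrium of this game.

Pure NE: (ARC, LFU)

For each player, find the best response to each opponent profile; mutual best responses are the pure NE.
Node 1 against LFU: payoffs 5, 3, 6, 4 → best response ARC.
Node 1 against ARC: payoffs 0, 6, 8, 3 → best response ARC.
Node 1 against Full: payoffs 1, 5, 0, 4 → best response LFU.
Node 2 against LRU: payoffs 1, 4, 7 → best response Full.
Node 2 against LFU: payoffs 1, 9, 3 → best response ARC.
Node 2 against ARC: payoffs 8, 3, 5 → best response LFU.
Node 2 against Full: payoffs 3, 4, 1 → best response ARC.
Mutual best responses: (ARC, LFU).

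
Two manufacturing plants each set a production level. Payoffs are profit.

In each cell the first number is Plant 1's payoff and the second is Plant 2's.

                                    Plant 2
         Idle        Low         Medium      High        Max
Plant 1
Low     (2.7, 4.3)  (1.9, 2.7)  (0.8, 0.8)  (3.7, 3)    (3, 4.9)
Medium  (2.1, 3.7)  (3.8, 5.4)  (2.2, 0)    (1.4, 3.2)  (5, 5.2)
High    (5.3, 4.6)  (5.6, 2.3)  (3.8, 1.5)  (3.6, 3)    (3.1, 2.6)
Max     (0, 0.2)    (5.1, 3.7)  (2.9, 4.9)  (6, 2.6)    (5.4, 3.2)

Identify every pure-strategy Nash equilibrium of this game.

Pure NE: (High, Idle)

Plant 1 against Idle: payoffs 2.7, 2.1, 5.3, 0 → best response High.
Plant 1 against Low: payoffs 1.9, 3.8, 5.6, 5.1 → best response High.
Plant 1 against Medium: payoffs 0.8, 2.2, 3.8, 2.9 → best response High.
Plant 1 against High: payoffs 3.7, 1.4, 3.6, 6 → best response Max.
Plant 1 against Max: payoffs 3, 5, 3.1, 5.4 → best response Max.
Plant 2 against Low: payoffs 4.3, 2.7, 0.8, 3, 4.9 → best response Max.
Plant 2 against Medium: payoffs 3.7, 5.4, 0, 3.2, 5.2 → best response Low.
Plant 2 against High: payoffs 4.6, 2.3, 1.5, 3, 2.6 → best response Idle.
Plant 2 against Max: payoffs 0.2, 3.7, 4.9, 2.6, 3.2 → best response Medium.
Mutual best responses: (High, Idle).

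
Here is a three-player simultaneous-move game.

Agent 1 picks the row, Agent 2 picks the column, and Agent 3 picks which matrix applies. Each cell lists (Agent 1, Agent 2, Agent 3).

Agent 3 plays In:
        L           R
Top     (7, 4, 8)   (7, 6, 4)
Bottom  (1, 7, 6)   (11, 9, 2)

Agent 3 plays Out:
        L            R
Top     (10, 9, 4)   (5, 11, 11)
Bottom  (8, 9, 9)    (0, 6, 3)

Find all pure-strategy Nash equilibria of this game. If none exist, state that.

Pure NE: (Top, R, Out)

(Top, L, In): Agent 2 can switch to R (4 → 6). Not NE.
(Top, L, Out): Agent 2 can switch to R (9 → 11). Not NE.
(Top, R, In): Agent 1 can switch to Bottom (7 → 11). Not NE.
(Top, R, Out): Agent 1 gets 5, best alternative 0; Agent 2 gets 11, best alternative 9; Agent 3 gets 11, best alternative 4. No profitable deviation — NE.
(Bottom, L, In): Agent 1 can switch to Top (1 → 7). Not NE.
(Bottom, L, Out): Agent 1 can switch to Top (8 → 10). Not NE.
(Bottom, R, In): Agent 3 can switch to Out (2 → 3). Not NE.
(Bottom, R, Out): Agent 1 can switch to Top (0 → 5). Not NE.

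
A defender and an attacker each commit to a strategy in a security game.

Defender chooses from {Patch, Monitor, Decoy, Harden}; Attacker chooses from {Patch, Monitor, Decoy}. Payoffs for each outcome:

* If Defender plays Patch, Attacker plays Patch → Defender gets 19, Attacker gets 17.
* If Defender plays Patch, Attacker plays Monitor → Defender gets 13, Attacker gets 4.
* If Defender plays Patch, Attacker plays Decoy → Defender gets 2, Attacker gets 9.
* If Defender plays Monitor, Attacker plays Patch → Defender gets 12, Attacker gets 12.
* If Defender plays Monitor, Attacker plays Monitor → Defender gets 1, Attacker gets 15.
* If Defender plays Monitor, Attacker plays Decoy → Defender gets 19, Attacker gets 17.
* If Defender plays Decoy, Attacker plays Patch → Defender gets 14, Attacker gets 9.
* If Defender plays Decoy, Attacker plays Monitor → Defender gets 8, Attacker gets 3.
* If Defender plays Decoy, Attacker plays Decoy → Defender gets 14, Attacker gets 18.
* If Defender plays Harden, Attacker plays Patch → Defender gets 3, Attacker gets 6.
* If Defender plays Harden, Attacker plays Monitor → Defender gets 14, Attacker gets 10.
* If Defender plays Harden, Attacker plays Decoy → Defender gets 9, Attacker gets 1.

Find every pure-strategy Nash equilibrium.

(Patch, Patch): Defender gets 19, best alternative 14; Attacker gets 17, best alternative 9. No profitable deviation — NE.
(Patch, Monitor): Defender can switch to Harden (13 → 14). Not NE.
(Patch, Decoy): Defender can switch to Monitor (2 → 19). Not NE.
(Monitor, Patch): Defender can switch to Patch (12 → 19). Not NE.
(Monitor, Monitor): Defender can switch to Patch (1 → 13). Not NE.
(Monitor, Decoy): Defender gets 19, best alternative 14; Attacker gets 17, best alternative 15. No profitable deviation — NE.
(Decoy, Patch): Defender can switch to Patch (14 → 19). Not NE.
(Decoy, Monitor): Defender can switch to Patch (8 → 13). Not NE.
(Decoy, Decoy): Defender can switch to Monitor (14 → 19). Not NE.
(Harden, Patch): Defender can switch to Patch (3 → 19). Not NE.
(Harden, Monitor): Defender gets 14, best alternative 13; Attacker gets 10, best alternative 6. No profitable deviation — NE.
(The remaining 1 profile has a profitable deviation by the same check.)

(Patch, Patch), (Monitor, Decoy), (Harden, Monitor)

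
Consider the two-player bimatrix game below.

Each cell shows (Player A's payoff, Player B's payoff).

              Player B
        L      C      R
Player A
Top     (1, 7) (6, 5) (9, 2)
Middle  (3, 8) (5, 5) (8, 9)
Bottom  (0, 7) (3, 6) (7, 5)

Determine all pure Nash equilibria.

This game has no pure Nash equilibrium.

For each strategy profile, look for a profitable unilateral deviation.
(Top, L): Player A can switch to Middle (1 → 3). Not NE.
(Top, C): Player B can switch to L (5 → 7). Not NE.
(Top, R): Player B can switch to L (2 → 7). Not NE.
(Middle, L): Player B can switch to R (8 → 9). Not NE.
(Middle, C): Player A can switch to Top (5 → 6). Not NE.
(Middle, R): Player A can switch to Top (8 → 9). Not NE.
(Bottom, L): Player A can switch to Top (0 → 1). Not NE.
(Bottom, C): Player A can switch to Top (3 → 6). Not NE.
(Bottom, R): Player A can switch to Top (7 → 9). Not NE.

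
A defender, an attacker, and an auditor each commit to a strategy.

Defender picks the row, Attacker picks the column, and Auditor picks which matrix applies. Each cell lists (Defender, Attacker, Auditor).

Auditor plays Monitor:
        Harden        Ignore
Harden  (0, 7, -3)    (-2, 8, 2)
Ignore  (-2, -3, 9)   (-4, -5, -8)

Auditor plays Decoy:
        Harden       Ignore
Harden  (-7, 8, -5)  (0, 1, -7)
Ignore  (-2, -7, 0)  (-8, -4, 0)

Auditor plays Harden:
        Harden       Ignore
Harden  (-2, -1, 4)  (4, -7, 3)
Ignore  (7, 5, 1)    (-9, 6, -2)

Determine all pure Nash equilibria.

Defender against (Harden, Monitor): payoffs 0, -2 → best response Harden.
Defender against (Harden, Decoy): payoffs -7, -2 → best response Ignore.
Defender against (Harden, Harden): payoffs -2, 7 → best response Ignore.
Defender against (Ignore, Monitor): payoffs -2, -4 → best response Harden.
Defender against (Ignore, Decoy): payoffs 0, -8 → best response Harden.
Defender against (Ignore, Harden): payoffs 4, -9 → best response Harden.
Attacker against (Harden, Monitor): payoffs 7, 8 → best response Ignore.
Attacker against (Harden, Decoy): payoffs 8, 1 → best response Harden.
Attacker against (Harden, Harden): payoffs -1, -7 → best response Harden.
Attacker against (Ignore, Monitor): payoffs -3, -5 → best response Harden.
Attacker against (Ignore, Decoy): payoffs -7, -4 → best response Ignore.
Attacker against (Ignore, Harden): payoffs 5, 6 → best response Ignore.
Auditor against (Harden, Harden): payoffs -3, -5, 4 → best response Harden.
Auditor against (Harden, Ignore): payoffs 2, -7, 3 → best response Harden.
Auditor against (Ignore, Harden): payoffs 9, 0, 1 → best response Monitor.
Auditor against (Ignore, Ignore): payoffs -8, 0, -2 → best response Decoy.
No profile is a mutual best response for all players.

none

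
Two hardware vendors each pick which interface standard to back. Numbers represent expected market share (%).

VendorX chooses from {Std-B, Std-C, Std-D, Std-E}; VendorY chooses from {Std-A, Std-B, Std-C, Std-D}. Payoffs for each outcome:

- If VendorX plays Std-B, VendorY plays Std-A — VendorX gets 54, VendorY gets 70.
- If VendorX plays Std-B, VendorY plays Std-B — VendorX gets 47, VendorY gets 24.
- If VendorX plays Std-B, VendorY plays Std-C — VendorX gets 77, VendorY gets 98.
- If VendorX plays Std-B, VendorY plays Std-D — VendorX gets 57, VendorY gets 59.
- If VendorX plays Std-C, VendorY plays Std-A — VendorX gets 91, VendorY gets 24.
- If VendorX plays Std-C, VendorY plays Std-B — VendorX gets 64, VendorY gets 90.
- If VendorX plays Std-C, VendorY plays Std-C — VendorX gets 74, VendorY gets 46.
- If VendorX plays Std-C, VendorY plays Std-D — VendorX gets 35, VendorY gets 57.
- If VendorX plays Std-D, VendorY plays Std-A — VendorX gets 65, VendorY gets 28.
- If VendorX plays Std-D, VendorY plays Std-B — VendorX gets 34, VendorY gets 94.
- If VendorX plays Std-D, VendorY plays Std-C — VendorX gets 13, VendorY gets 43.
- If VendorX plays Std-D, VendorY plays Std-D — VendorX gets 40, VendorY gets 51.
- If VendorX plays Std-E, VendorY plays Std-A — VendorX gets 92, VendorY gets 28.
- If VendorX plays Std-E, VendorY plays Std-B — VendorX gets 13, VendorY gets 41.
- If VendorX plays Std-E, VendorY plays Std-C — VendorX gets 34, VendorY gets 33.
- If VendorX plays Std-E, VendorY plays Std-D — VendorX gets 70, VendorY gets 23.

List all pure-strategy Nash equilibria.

The pure Nash equilibria are (Std-B, Std-C), (Std-C, Std-B).

VendorX against Std-A: payoffs 54, 91, 65, 92 → best response Std-E.
VendorX against Std-B: payoffs 47, 64, 34, 13 → best response Std-C.
VendorX against Std-C: payoffs 77, 74, 13, 34 → best response Std-B.
VendorX against Std-D: payoffs 57, 35, 40, 70 → best response Std-E.
VendorY against Std-B: payoffs 70, 24, 98, 59 → best response Std-C.
VendorY against Std-C: payoffs 24, 90, 46, 57 → best response Std-B.
VendorY against Std-D: payoffs 28, 94, 43, 51 → best response Std-B.
VendorY against Std-E: payoffs 28, 41, 33, 23 → best response Std-B.
Mutual best responses: (Std-B, Std-C); (Std-C, Std-B).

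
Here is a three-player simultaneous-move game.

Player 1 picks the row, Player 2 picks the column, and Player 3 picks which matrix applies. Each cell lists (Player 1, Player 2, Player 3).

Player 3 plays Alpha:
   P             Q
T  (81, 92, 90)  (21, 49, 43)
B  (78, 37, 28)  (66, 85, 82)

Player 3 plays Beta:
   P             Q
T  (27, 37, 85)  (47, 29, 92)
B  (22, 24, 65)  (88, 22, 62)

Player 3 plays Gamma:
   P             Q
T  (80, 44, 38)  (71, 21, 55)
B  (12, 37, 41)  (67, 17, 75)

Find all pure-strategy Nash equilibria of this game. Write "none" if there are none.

(T, P, Alpha), (B, Q, Alpha)

Mark each player's best response to every combination of opponents' strategies; a profile where every player is best-responding is a pure Nash equilibrium.
Player 1 against (P, Alpha): payoffs 81, 78 → best response T.
Player 1 against (P, Beta): payoffs 27, 22 → best response T.
Player 1 against (P, Gamma): payoffs 80, 12 → best response T.
Player 1 against (Q, Alpha): payoffs 21, 66 → best response B.
Player 1 against (Q, Beta): payoffs 47, 88 → best response B.
Player 1 against (Q, Gamma): payoffs 71, 67 → best response T.
Player 2 against (T, Alpha): payoffs 92, 49 → best response P.
Player 2 against (T, Beta): payoffs 37, 29 → best response P.
Player 2 against (T, Gamma): payoffs 44, 21 → best response P.
Player 2 against (B, Alpha): payoffs 37, 85 → best response Q.
Player 2 against (B, Beta): payoffs 24, 22 → best response P.
Player 2 against (B, Gamma): payoffs 37, 17 → best response P.
Player 3 against (T, P): payoffs 90, 85, 38 → best response Alpha.
Player 3 against (T, Q): payoffs 43, 92, 55 → best response Beta.
Player 3 against (B, P): payoffs 28, 65, 41 → best response Beta.
Player 3 against (B, Q): payoffs 82, 62, 75 → best response Alpha.
Mutual best responses: (T, P, Alpha); (B, Q, Alpha).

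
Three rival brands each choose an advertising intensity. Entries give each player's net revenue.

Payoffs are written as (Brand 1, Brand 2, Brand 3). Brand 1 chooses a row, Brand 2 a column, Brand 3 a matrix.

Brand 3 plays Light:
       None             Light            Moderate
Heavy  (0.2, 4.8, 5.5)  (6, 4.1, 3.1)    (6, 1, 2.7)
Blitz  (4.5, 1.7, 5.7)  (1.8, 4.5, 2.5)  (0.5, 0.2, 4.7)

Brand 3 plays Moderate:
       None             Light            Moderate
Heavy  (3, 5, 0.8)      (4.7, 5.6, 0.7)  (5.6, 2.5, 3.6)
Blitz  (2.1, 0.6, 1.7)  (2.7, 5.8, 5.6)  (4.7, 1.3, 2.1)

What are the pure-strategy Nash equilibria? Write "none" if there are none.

Check each profile: it is a Nash equilibrium iff no player can strictly gain by switching unilaterally.
(Heavy, None, Light): Brand 1 can switch to Blitz (0.2 → 4.5). Not NE.
(Heavy, None, Moderate): Brand 2 can switch to Light (5 → 5.6). Not NE.
(Heavy, Light, Light): Brand 2 can switch to None (4.1 → 4.8). Not NE.
(Heavy, Light, Moderate): Brand 3 can switch to Light (0.7 → 3.1). Not NE.
(Heavy, Moderate, Light): Brand 2 can switch to None (1 → 4.8). Not NE.
(Heavy, Moderate, Moderate): Brand 2 can switch to None (2.5 → 5). Not NE.
(Blitz, None, Light): Brand 2 can switch to Light (1.7 → 4.5). Not NE.
(Blitz, None, Moderate): Brand 1 can switch to Heavy (2.1 → 3). Not NE.
(The remaining 4 profiles each have a profitable deviation by the same check.)

No pure-strategy Nash equilibrium.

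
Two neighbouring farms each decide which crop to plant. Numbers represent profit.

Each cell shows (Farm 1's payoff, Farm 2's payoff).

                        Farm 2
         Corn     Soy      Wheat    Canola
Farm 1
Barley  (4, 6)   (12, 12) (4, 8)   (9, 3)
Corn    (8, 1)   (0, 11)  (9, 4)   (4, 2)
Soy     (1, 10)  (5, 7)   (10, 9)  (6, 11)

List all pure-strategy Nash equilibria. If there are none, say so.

Check each profile: it is a Nash equilibrium iff no player can strictly gain by switching unilaterally.
(Barley, Corn): Farm 1 can switch to Corn (4 → 8). Not NE.
(Barley, Soy): Farm 1 gets 12, best alternative 5; Farm 2 gets 12, best alternative 8. No profitable deviation — NE.
(Barley, Wheat): Farm 1 can switch to Corn (4 → 9). Not NE.
(Barley, Canola): Farm 2 can switch to Corn (3 → 6). Not NE.
(Corn, Corn): Farm 2 can switch to Soy (1 → 11). Not NE.
(Corn, Soy): Farm 1 can switch to Barley (0 → 12). Not NE.
(Corn, Wheat): Farm 1 can switch to Soy (9 → 10). Not NE.
(Corn, Canola): Farm 1 can switch to Barley (4 → 9). Not NE.
(Soy, Corn): Farm 1 can switch to Barley (1 → 4). Not NE.
(The remaining 3 profiles each have a profitable deviation by the same check.)

Pure NE: (Barley, Soy)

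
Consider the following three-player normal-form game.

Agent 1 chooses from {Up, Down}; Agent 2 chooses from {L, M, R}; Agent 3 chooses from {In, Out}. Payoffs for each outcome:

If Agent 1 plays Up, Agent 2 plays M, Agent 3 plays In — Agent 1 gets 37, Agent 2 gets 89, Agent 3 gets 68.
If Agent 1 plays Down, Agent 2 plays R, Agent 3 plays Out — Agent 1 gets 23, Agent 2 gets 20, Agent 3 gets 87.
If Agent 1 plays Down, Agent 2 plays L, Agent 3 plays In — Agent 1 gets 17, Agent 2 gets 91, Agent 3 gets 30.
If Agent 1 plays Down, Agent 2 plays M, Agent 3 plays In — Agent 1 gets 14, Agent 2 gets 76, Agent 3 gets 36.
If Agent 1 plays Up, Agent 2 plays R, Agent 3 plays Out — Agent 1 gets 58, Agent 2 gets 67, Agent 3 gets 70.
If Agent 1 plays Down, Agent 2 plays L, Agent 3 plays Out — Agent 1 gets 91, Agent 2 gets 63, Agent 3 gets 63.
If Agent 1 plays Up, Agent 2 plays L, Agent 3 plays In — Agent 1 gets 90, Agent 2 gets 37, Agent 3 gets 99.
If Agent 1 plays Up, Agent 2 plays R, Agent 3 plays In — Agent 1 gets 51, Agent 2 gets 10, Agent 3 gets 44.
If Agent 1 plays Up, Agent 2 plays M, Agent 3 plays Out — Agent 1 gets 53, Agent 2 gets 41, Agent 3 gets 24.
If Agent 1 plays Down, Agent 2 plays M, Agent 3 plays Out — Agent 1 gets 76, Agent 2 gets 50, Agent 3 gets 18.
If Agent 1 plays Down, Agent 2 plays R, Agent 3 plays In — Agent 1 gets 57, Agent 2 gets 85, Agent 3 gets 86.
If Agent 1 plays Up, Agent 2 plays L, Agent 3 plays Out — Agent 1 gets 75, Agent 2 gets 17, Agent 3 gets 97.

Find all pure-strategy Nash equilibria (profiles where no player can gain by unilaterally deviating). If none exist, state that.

(Up, M, In); (Up, R, Out); (Down, L, Out)

Agent 1 against (L, In): payoffs 90, 17 → best response Up.
Agent 1 against (L, Out): payoffs 75, 91 → best response Down.
Agent 1 against (M, In): payoffs 37, 14 → best response Up.
Agent 1 against (M, Out): payoffs 53, 76 → best response Down.
Agent 1 against (R, In): payoffs 51, 57 → best response Down.
Agent 1 against (R, Out): payoffs 58, 23 → best response Up.
Agent 2 against (Up, In): payoffs 37, 89, 10 → best response M.
Agent 2 against (Up, Out): payoffs 17, 41, 67 → best response R.
Agent 2 against (Down, In): payoffs 91, 76, 85 → best response L.
Agent 2 against (Down, Out): payoffs 63, 50, 20 → best response L.
Agent 3 against (Up, L): payoffs 99, 97 → best response In.
Agent 3 against (Up, M): payoffs 68, 24 → best response In.
Agent 3 against (Up, R): payoffs 44, 70 → best response Out.
Agent 3 against (Down, L): payoffs 30, 63 → best response Out.
Agent 3 against (Down, M): payoffs 36, 18 → best response In.
Agent 3 against (Down, R): payoffs 86, 87 → best response Out.
Mutual best responses: (Up, M, In); (Up, R, Out); (Down, L, Out).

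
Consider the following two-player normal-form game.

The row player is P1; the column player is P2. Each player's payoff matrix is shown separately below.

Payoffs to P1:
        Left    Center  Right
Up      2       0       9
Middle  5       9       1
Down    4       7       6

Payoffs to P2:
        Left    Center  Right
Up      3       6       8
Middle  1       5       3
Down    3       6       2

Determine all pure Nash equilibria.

Check each profile: it is a Nash equilibrium iff no player can strictly gain by switching unilaterally.
(Up, Left): P1 can switch to Middle (2 → 5). Not NE.
(Up, Center): P1 can switch to Middle (0 → 9). Not NE.
(Up, Right): P1 gets 9, best alternative 6; P2 gets 8, best alternative 6. No profitable deviation — NE.
(Middle, Left): P2 can switch to Center (1 → 5). Not NE.
(Middle, Center): P1 gets 9, best alternative 7; P2 gets 5, best alternative 3. No profitable deviation — NE.
(Middle, Right): P1 can switch to Up (1 → 9). Not NE.
(Down, Left): P1 can switch to Middle (4 → 5). Not NE.
(Down, Center): P1 can switch to Middle (7 → 9). Not NE.
(Down, Right): P1 can switch to Up (6 → 9). Not NE.

The pure Nash equilibria are (Up, Right) and (Middle, Center).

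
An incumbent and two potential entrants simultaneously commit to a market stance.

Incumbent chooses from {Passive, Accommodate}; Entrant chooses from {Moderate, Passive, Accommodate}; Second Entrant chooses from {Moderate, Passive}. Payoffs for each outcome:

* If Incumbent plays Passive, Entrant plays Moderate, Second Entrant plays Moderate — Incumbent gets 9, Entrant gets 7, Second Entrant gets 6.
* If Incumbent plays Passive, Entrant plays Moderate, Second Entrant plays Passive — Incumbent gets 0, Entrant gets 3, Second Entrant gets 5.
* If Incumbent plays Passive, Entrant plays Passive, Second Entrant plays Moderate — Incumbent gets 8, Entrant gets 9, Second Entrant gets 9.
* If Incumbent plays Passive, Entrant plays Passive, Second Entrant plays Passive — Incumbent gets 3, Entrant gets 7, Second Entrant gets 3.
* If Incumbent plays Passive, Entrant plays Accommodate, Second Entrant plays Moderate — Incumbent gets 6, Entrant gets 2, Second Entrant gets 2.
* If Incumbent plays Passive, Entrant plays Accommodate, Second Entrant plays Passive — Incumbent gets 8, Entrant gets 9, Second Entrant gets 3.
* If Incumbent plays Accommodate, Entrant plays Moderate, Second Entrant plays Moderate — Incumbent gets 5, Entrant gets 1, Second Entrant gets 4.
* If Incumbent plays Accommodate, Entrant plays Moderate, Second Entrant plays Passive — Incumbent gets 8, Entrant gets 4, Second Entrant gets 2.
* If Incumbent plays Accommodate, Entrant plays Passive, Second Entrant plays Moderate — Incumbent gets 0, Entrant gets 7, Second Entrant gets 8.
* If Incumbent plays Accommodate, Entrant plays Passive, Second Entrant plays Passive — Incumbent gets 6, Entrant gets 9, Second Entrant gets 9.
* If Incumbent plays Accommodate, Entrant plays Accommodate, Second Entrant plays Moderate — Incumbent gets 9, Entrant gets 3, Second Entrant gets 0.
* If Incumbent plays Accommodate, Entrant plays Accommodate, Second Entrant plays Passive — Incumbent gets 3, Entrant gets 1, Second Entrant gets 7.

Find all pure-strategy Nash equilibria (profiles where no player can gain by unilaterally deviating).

The pure Nash equilibria are (Passive, Passive, Moderate) and (Passive, Accommodate, Passive) and (Accommodate, Passive, Passive).

(Passive, Moderate, Moderate): Entrant can switch to Passive (7 → 9). Not NE.
(Passive, Moderate, Passive): Incumbent can switch to Accommodate (0 → 8). Not NE.
(Passive, Passive, Moderate): Incumbent gets 8, best alternative 0; Entrant gets 9, best alternative 7; Second Entrant gets 9, best alternative 3. No profitable deviation — NE.
(Passive, Passive, Passive): Incumbent can switch to Accommodate (3 → 6). Not NE.
(Passive, Accommodate, Moderate): Incumbent can switch to Accommodate (6 → 9). Not NE.
(Passive, Accommodate, Passive): Incumbent gets 8, best alternative 3; Entrant gets 9, best alternative 7; Second Entrant gets 3, best alternative 2. No profitable deviation — NE.
(Accommodate, Moderate, Moderate): Incumbent can switch to Passive (5 → 9). Not NE.
(Accommodate, Moderate, Passive): Entrant can switch to Passive (4 → 9). Not NE.
(Accommodate, Passive, Passive): Incumbent gets 6, best alternative 3; Entrant gets 9, best alternative 4; Second Entrant gets 9, best alternative 8. No profitable deviation — NE.
(The remaining 3 profiles each have a profitable deviation by the same check.)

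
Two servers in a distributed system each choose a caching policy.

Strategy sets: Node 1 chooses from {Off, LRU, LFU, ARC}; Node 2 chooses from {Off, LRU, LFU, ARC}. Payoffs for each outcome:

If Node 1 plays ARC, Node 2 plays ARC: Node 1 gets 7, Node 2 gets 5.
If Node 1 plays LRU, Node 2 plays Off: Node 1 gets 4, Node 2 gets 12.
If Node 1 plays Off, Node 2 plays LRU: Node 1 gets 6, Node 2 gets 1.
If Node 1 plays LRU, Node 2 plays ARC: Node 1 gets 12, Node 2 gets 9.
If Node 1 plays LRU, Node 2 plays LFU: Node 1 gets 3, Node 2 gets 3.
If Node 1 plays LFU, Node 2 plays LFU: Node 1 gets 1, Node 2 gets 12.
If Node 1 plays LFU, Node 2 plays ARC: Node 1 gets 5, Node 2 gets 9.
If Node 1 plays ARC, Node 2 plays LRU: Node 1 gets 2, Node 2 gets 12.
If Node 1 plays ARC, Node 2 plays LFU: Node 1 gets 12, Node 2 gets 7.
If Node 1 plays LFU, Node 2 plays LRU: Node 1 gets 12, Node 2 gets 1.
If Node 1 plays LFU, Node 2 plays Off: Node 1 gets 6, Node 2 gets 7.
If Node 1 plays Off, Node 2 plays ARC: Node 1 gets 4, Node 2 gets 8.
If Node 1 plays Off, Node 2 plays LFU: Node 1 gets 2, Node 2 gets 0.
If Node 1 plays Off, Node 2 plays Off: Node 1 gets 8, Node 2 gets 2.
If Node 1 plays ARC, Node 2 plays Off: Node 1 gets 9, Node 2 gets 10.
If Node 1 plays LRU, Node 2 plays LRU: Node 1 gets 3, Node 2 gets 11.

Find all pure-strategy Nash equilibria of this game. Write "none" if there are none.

For each strategy profile, look for a profitable unilateral deviation.
(Off, Off): Node 1 can switch to ARC (8 → 9). Not NE.
(Off, LRU): Node 1 can switch to LFU (6 → 12). Not NE.
(Off, LFU): Node 1 can switch to LRU (2 → 3). Not NE.
(Off, ARC): Node 1 can switch to LRU (4 → 12). Not NE.
(LRU, Off): Node 1 can switch to Off (4 → 8). Not NE.
(LRU, LRU): Node 1 can switch to Off (3 → 6). Not NE.
(LRU, LFU): Node 1 can switch to ARC (3 → 12). Not NE.
(LRU, ARC): Node 2 can switch to Off (9 → 12). Not NE.
(LFU, Off): Node 1 can switch to Off (6 → 8). Not NE.
(LFU, LRU): Node 2 can switch to Off (1 → 7). Not NE.
(The remaining 6 profiles each have a profitable deviation by the same check.)

none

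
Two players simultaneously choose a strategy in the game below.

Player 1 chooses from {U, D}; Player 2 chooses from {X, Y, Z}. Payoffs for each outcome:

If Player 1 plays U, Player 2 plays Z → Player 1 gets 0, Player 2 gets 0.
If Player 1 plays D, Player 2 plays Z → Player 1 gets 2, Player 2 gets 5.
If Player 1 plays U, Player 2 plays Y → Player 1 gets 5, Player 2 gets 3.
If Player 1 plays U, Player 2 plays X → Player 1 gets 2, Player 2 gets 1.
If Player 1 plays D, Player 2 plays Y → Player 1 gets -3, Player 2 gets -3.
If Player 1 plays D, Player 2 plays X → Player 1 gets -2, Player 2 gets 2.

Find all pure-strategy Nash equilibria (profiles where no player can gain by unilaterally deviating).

For each strategy profile, look for a profitable unilateral deviation.
(U, X): Player 2 can switch to Y (1 → 3). Not NE.
(U, Y): Player 1 gets 5, best alternative -3; Player 2 gets 3, best alternative 1. No profitable deviation — NE.
(U, Z): Player 1 can switch to D (0 → 2). Not NE.
(D, X): Player 1 can switch to U (-2 → 2). Not NE.
(D, Y): Player 1 can switch to U (-3 → 5). Not NE.
(D, Z): Player 1 gets 2, best alternative 0; Player 2 gets 5, best alternative 2. No profitable deviation — NE.

(U, Y), (D, Z)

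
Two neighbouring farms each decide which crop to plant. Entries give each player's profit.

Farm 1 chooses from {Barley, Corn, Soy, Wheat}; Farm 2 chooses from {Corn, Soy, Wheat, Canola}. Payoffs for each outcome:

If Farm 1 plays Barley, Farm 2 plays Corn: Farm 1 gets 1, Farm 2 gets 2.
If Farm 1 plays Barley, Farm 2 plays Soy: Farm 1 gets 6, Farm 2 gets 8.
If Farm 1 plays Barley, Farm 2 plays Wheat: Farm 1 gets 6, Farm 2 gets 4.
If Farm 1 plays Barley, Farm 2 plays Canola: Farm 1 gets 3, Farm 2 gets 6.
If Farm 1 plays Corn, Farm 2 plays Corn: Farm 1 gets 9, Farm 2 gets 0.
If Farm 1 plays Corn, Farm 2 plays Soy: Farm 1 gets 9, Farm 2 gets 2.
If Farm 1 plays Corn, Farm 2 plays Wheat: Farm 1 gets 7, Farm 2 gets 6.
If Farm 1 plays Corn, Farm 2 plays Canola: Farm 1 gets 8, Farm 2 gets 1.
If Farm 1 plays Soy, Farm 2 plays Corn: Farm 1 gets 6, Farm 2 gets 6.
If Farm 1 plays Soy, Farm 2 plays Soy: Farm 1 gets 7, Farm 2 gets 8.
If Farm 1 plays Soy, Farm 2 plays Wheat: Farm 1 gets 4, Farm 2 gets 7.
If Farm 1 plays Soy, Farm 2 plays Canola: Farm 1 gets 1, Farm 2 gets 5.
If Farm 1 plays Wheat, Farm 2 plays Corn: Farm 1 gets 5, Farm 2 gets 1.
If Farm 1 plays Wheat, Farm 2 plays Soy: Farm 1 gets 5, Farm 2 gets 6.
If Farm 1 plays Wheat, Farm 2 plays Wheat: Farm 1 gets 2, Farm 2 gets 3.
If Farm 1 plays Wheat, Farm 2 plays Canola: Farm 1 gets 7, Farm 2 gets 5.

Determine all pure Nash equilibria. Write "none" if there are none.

Pure NE: (Corn, Wheat)

(Barley, Corn): Farm 1 can switch to Corn (1 → 9). Not NE.
(Barley, Soy): Farm 1 can switch to Corn (6 → 9). Not NE.
(Barley, Wheat): Farm 1 can switch to Corn (6 → 7). Not NE.
(Barley, Canola): Farm 1 can switch to Corn (3 → 8). Not NE.
(Corn, Corn): Farm 2 can switch to Soy (0 → 2). Not NE.
(Corn, Soy): Farm 2 can switch to Wheat (2 → 6). Not NE.
(Corn, Wheat): Farm 1 gets 7, best alternative 6; Farm 2 gets 6, best alternative 2. No profitable deviation — NE.
(The remaining 9 profiles each have a profitable deviation by the same check.)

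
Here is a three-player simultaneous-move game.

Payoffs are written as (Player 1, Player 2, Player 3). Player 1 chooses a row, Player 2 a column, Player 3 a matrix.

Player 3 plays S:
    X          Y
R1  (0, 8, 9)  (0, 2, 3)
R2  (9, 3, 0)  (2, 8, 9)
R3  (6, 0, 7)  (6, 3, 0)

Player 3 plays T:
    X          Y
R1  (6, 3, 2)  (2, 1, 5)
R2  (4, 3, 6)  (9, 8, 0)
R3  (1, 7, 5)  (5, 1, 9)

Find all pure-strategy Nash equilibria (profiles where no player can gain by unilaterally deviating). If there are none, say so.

There is no pure-strategy Nash equilibrium.

(R1, X, S): Player 1 can switch to R2 (0 → 9). Not NE.
(R1, X, T): Player 3 can switch to S (2 → 9). Not NE.
(R1, Y, S): Player 1 can switch to R2 (0 → 2). Not NE.
(R1, Y, T): Player 1 can switch to R2 (2 → 9). Not NE.
(R2, X, S): Player 2 can switch to Y (3 → 8). Not NE.
(R2, X, T): Player 1 can switch to R1 (4 → 6). Not NE.
(The remaining 6 profiles each have a profitable deviation by the same check.)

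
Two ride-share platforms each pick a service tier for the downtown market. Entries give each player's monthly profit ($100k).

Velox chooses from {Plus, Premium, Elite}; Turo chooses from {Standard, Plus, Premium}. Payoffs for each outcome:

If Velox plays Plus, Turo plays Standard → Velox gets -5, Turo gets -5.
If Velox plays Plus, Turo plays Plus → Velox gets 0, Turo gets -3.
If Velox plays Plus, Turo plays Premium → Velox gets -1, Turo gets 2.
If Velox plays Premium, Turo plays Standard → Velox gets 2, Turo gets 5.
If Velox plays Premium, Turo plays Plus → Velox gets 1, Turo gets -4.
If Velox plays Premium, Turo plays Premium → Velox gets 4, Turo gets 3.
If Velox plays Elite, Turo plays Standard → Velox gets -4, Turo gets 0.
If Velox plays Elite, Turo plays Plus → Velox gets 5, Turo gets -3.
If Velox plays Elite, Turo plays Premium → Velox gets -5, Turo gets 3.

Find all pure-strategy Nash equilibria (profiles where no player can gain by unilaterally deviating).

Pure NE: (Premium, Standard)

(Plus, Standard): Velox can switch to Premium (-5 → 2). Not NE.
(Plus, Plus): Velox can switch to Premium (0 → 1). Not NE.
(Plus, Premium): Velox can switch to Premium (-1 → 4). Not NE.
(Premium, Standard): Velox gets 2, best alternative -4; Turo gets 5, best alternative 3. No profitable deviation — NE.
(Premium, Plus): Velox can switch to Elite (1 → 5). Not NE.
(Premium, Premium): Turo can switch to Standard (3 → 5). Not NE.
(Elite, Standard): Velox can switch to Premium (-4 → 2). Not NE.
(Elite, Plus): Turo can switch to Standard (-3 → 0). Not NE.
(Elite, Premium): Velox can switch to Plus (-5 → -1). Not NE.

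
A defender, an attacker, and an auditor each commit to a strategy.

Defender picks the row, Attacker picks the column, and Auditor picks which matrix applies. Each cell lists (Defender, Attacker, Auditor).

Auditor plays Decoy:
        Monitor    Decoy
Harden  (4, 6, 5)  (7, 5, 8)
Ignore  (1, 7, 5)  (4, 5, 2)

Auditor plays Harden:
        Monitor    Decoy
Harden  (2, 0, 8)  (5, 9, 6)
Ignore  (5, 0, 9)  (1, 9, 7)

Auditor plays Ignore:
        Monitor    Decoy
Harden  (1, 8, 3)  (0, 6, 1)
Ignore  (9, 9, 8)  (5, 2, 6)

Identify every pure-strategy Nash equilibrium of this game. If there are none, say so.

Defender against (Monitor, Decoy): payoffs 4, 1 → best response Harden.
Defender against (Monitor, Harden): payoffs 2, 5 → best response Ignore.
Defender against (Monitor, Ignore): payoffs 1, 9 → best response Ignore.
Defender against (Decoy, Decoy): payoffs 7, 4 → best response Harden.
Defender against (Decoy, Harden): payoffs 5, 1 → best response Harden.
Defender against (Decoy, Ignore): payoffs 0, 5 → best response Ignore.
Attacker against (Harden, Decoy): payoffs 6, 5 → best response Monitor.
Attacker against (Harden, Harden): payoffs 0, 9 → best response Decoy.
Attacker against (Harden, Ignore): payoffs 8, 6 → best response Monitor.
Attacker against (Ignore, Decoy): payoffs 7, 5 → best response Monitor.
Attacker against (Ignore, Harden): payoffs 0, 9 → best response Decoy.
Attacker against (Ignore, Ignore): payoffs 9, 2 → best response Monitor.
Auditor against (Harden, Monitor): payoffs 5, 8, 3 → best response Harden.
Auditor against (Harden, Decoy): payoffs 8, 6, 1 → best response Decoy.
Auditor against (Ignore, Monitor): payoffs 5, 9, 8 → best response Harden.
Auditor against (Ignore, Decoy): payoffs 2, 7, 6 → best response Harden.
No profile is a mutual best response for all players.

There is no pure-strategy Nash equilibrium.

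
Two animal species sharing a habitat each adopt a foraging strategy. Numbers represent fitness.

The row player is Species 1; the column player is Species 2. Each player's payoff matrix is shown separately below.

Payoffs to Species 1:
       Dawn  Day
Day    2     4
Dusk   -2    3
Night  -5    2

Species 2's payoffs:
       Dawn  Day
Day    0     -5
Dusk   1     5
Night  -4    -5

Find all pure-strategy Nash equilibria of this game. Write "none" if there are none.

(Day, Dawn): Species 1 gets 2, best alternative -2; Species 2 gets 0, best alternative -5. No profitable deviation — NE.
(Day, Day): Species 2 can switch to Dawn (-5 → 0). Not NE.
(Dusk, Dawn): Species 1 can switch to Day (-2 → 2). Not NE.
(Dusk, Day): Species 1 can switch to Day (3 → 4). Not NE.
(Night, Dawn): Species 1 can switch to Day (-5 → 2). Not NE.
(Night, Day): Species 1 can switch to Day (2 → 4). Not NE.

(Day, Dawn)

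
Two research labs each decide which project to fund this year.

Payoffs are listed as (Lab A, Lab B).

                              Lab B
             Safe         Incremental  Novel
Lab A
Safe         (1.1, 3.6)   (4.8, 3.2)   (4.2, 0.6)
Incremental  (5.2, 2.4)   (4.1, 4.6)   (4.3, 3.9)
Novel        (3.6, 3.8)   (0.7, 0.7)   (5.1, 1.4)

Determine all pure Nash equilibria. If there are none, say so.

There is no pure-strategy Nash equilibrium.

For each player, find the best response to each opponent profile; mutual best responses are the pure NE.
Lab A against Safe: payoffs 1.1, 5.2, 3.6 → best response Incremental.
Lab A against Incremental: payoffs 4.8, 4.1, 0.7 → best response Safe.
Lab A against Novel: payoffs 4.2, 4.3, 5.1 → best response Novel.
Lab B against Safe: payoffs 3.6, 3.2, 0.6 → best response Safe.
Lab B against Incremental: payoffs 2.4, 4.6, 3.9 → best response Incremental.
Lab B against Novel: payoffs 3.8, 0.7, 1.4 → best response Safe.
No profile is a mutual best response for all players.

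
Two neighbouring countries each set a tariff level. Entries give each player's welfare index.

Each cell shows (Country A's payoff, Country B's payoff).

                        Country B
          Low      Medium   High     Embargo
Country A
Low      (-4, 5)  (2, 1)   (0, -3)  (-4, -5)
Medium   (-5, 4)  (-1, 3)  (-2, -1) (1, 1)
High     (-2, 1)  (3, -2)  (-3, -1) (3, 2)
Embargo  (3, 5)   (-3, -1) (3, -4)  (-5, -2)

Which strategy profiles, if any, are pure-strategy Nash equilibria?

The pure Nash equilibria are (High, Embargo), (Embargo, Low).

Country A against Low: payoffs -4, -5, -2, 3 → best response Embargo.
Country A against Medium: payoffs 2, -1, 3, -3 → best response High.
Country A against High: payoffs 0, -2, -3, 3 → best response Embargo.
Country A against Embargo: payoffs -4, 1, 3, -5 → best response High.
Country B against Low: payoffs 5, 1, -3, -5 → best response Low.
Country B against Medium: payoffs 4, 3, -1, 1 → best response Low.
Country B against High: payoffs 1, -2, -1, 2 → best response Embargo.
Country B against Embargo: payoffs 5, -1, -4, -2 → best response Low.
Mutual best responses: (High, Embargo); (Embargo, Low).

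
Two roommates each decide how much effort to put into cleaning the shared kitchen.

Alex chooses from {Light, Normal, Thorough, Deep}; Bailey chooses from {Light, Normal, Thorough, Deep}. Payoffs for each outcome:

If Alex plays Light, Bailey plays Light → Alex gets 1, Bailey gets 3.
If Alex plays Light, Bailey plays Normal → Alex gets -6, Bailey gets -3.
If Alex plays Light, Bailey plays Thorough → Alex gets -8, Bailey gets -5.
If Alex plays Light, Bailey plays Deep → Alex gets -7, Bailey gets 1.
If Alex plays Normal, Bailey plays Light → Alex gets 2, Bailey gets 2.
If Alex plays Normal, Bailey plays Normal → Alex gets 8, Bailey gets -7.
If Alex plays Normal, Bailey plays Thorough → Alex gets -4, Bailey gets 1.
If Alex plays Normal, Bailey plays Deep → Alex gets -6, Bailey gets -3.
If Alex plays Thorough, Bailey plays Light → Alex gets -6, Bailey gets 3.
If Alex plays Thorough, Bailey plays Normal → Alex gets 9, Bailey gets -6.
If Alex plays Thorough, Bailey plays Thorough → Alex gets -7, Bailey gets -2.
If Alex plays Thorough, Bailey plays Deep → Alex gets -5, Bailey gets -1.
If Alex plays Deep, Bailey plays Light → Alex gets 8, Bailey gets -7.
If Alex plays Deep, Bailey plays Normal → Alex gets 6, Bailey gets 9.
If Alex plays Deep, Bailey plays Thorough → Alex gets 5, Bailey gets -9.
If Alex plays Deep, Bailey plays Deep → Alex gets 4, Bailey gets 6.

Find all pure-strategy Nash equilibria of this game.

For each player, find the best response to each opponent profile; mutual best responses are the pure NE.
Alex against Light: payoffs 1, 2, -6, 8 → best response Deep.
Alex against Normal: payoffs -6, 8, 9, 6 → best response Thorough.
Alex against Thorough: payoffs -8, -4, -7, 5 → best response Deep.
Alex against Deep: payoffs -7, -6, -5, 4 → best response Deep.
Bailey against Light: payoffs 3, -3, -5, 1 → best response Light.
Bailey against Normal: payoffs 2, -7, 1, -3 → best response Light.
Bailey against Thorough: payoffs 3, -6, -2, -1 → best response Light.
Bailey against Deep: payoffs -7, 9, -9, 6 → best response Normal.
No profile is a mutual best response for all players.

No pure-strategy Nash equilibrium.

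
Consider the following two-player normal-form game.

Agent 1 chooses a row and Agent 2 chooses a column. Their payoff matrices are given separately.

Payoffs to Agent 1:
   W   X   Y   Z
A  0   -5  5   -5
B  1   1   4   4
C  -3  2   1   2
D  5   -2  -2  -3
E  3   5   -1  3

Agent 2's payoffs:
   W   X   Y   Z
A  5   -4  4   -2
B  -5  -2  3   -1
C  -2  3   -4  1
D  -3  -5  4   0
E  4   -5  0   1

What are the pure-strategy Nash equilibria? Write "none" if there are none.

This game has no pure Nash equilibrium.

Agent 1 against W: payoffs 0, 1, -3, 5, 3 → best response D.
Agent 1 against X: payoffs -5, 1, 2, -2, 5 → best response E.
Agent 1 against Y: payoffs 5, 4, 1, -2, -1 → best response A.
Agent 1 against Z: payoffs -5, 4, 2, -3, 3 → best response B.
Agent 2 against A: payoffs 5, -4, 4, -2 → best response W.
Agent 2 against B: payoffs -5, -2, 3, -1 → best response Y.
Agent 2 against C: payoffs -2, 3, -4, 1 → best response X.
Agent 2 against D: payoffs -3, -5, 4, 0 → best response Y.
Agent 2 against E: payoffs 4, -5, 0, 1 → best response W.
No profile is a mutual best response for all players.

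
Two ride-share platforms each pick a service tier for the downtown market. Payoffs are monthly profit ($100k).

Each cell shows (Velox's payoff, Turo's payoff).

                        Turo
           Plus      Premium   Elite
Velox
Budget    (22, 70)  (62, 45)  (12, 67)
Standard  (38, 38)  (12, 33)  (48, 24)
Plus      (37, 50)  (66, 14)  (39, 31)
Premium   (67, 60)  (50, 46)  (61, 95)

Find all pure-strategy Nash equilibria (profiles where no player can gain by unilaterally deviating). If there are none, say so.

(Premium, Elite)

(Budget, Plus): Velox can switch to Standard (22 → 38). Not NE.
(Budget, Premium): Velox can switch to Plus (62 → 66). Not NE.
(Budget, Elite): Velox can switch to Standard (12 → 48). Not NE.
(Standard, Plus): Velox can switch to Premium (38 → 67). Not NE.
(Standard, Premium): Velox can switch to Budget (12 → 62). Not NE.
(Standard, Elite): Velox can switch to Premium (48 → 61). Not NE.
(Plus, Plus): Velox can switch to Standard (37 → 38). Not NE.
(Plus, Premium): Turo can switch to Plus (14 → 50). Not NE.
(Premium, Elite): Velox gets 61, best alternative 48; Turo gets 95, best alternative 60. No profitable deviation — NE.
(The remaining 3 profiles each have a profitable deviation by the same check.)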